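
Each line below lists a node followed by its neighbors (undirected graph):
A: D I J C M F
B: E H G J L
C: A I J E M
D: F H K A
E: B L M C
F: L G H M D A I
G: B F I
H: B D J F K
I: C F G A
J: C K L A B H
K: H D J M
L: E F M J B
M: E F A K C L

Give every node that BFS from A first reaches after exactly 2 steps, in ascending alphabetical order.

B, E, G, H, K, L

Level 0: A
Level 1: C, D, F, I, J, M
Level 2: B, E, G, H, K, L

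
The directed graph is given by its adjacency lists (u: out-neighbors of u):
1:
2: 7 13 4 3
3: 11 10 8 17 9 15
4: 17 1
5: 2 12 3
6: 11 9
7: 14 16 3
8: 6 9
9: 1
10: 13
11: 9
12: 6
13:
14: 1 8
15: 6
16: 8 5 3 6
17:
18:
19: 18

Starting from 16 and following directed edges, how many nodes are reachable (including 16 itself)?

17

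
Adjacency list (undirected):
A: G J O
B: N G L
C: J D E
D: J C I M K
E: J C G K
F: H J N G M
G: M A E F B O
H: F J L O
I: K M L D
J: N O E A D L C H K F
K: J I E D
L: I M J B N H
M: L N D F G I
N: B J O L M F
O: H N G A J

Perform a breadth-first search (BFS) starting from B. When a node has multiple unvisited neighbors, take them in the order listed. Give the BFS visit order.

B N G L J O M F A E I H D C K

Visit B; enqueue N, G, L → queue [N, G, L]
Visit N; enqueue J, O, M, F → queue [G, L, J, O, M, F]
Visit G; enqueue A, E → queue [L, J, O, M, F, A, E]
Visit L; enqueue I, H → queue [J, O, M, F, A, E, I, H]
Visit J; enqueue D, C, K → queue [O, M, F, A, E, I, H, D, C, K]
Visit O → queue [M, F, A, E, I, H, D, C, K]
Visit M → queue [F, A, E, I, H, D, C, K]
Visit F → queue [A, E, I, H, D, C, K]
Visit A → queue [E, I, H, D, C, K]
Visit E → queue [I, H, D, C, K]
Visit I → queue [H, D, C, K]
Visit H → queue [D, C, K]
Visit D → queue [C, K]
Visit C → queue [K]
Visit K → queue []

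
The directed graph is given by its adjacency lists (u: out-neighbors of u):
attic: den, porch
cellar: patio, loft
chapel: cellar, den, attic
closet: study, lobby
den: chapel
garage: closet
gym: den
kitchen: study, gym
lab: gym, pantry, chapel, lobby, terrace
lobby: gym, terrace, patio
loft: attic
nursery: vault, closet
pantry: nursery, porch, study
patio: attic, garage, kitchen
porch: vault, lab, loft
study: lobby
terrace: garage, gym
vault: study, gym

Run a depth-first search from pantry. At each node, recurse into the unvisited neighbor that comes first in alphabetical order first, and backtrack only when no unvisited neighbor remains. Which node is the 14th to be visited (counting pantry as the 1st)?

vault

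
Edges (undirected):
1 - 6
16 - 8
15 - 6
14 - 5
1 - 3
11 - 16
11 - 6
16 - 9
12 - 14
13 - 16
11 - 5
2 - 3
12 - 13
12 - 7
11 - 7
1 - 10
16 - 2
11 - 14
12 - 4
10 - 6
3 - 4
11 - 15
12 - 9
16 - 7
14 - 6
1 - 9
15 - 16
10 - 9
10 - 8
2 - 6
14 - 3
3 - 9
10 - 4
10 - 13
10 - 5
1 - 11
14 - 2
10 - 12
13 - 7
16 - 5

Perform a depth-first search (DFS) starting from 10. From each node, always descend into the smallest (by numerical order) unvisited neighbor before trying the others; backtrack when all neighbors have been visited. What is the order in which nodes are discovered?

10 1 3 2 6 11 5 14 12 4 7 13 16 8 9 15

Visit 10
10 → 1
1 → 3
3 → 2
2 → 6
6 → 11
11 → 5
5 → 14
14 → 12
12 → 4
12 → 7
7 → 13
13 → 16
16 → 8
16 → 9
16 → 15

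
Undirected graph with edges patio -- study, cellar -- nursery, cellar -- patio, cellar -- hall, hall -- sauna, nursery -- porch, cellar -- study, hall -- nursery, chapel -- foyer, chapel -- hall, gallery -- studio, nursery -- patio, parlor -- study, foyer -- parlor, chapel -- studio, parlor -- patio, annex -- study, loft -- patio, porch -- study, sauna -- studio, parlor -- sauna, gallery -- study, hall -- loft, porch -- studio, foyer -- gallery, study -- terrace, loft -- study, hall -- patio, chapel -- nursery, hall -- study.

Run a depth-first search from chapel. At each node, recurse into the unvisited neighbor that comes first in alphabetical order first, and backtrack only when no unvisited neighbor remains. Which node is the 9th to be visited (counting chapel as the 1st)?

loft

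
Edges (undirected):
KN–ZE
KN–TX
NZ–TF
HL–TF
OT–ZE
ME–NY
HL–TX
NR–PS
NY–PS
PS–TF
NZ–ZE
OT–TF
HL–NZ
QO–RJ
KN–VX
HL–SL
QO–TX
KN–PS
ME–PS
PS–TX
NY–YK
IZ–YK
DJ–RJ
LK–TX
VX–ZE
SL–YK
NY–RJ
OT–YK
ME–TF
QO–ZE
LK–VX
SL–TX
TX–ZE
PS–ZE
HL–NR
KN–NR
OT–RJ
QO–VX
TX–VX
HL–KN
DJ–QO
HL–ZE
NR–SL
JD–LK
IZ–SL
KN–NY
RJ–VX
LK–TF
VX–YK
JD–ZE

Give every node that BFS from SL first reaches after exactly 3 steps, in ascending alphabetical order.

DJ, JD, ME, RJ

Level 0: SL
Level 1: HL, IZ, NR, TX, YK
Level 2: KN, LK, NY, NZ, OT, PS, QO, TF, VX, ZE
Level 3: DJ, JD, ME, RJ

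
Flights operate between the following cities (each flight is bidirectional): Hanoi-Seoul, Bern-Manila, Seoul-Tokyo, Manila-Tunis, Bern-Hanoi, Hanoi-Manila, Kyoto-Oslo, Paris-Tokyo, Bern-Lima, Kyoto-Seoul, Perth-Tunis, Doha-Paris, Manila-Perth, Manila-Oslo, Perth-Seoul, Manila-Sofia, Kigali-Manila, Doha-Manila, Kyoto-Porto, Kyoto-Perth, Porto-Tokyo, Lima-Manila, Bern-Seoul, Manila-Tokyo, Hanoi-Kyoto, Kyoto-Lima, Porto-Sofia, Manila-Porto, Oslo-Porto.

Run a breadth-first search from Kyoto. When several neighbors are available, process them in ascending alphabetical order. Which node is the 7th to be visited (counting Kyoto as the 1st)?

Seoul

Visit Kyoto; enqueue Hanoi, Lima, Oslo, Perth, Porto, Seoul → queue [Hanoi, Lima, Oslo, Perth, Porto, Seoul]
Visit Hanoi; enqueue Bern, Manila → queue [Lima, Oslo, Perth, Porto, Seoul, Bern, Manila]
Visit Lima → queue [Oslo, Perth, Porto, Seoul, Bern, Manila]
Visit Oslo → queue [Perth, Porto, Seoul, Bern, Manila]
Visit Perth; enqueue Tunis → queue [Porto, Seoul, Bern, Manila, Tunis]
Visit Porto; enqueue Sofia, Tokyo → queue [Seoul, Bern, Manila, Tunis, Sofia, Tokyo]
Visit Seoul → queue [Bern, Manila, Tunis, Sofia, Tokyo]
Visit Bern → queue [Manila, Tunis, Sofia, Tokyo]
Visit Manila; enqueue Doha, Kigali → queue [Tunis, Sofia, Tokyo, Doha, Kigali]
Visit Tunis → queue [Sofia, Tokyo, Doha, Kigali]
Visit Sofia → queue [Tokyo, Doha, Kigali]
Visit Tokyo; enqueue Paris → queue [Doha, Kigali, Paris]
Visit Doha → queue [Kigali, Paris]
Visit Kigali → queue [Paris]
Visit Paris → queue []

Visit order: Kyoto, Hanoi, Lima, Oslo, Perth, Porto, Seoul, Bern, Manila, Tunis, Sofia, Tokyo, Doha, Kigali, Paris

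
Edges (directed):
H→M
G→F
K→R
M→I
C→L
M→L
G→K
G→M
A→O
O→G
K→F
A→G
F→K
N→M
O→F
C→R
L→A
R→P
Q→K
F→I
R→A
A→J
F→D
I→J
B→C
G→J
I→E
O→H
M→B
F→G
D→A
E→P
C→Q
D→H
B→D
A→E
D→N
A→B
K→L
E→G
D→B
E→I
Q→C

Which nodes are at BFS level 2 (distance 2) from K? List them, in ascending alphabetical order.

Level 0: K
Level 1: F, L, R
Level 2: A, D, G, I, P
Level 3: B, E, H, J, M, N, O
Level 4: C
Level 5: Q

A, D, G, I, P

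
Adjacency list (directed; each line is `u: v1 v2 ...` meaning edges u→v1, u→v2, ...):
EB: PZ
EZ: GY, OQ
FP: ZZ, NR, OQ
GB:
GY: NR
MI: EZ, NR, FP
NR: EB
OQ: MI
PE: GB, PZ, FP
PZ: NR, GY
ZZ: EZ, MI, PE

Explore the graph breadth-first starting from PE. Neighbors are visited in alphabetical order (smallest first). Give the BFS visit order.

Visit PE; enqueue FP, GB, PZ → queue [FP, GB, PZ]
Visit FP; enqueue NR, OQ, ZZ → queue [GB, PZ, NR, OQ, ZZ]
Visit GB → queue [PZ, NR, OQ, ZZ]
Visit PZ; enqueue GY → queue [NR, OQ, ZZ, GY]
Visit NR; enqueue EB → queue [OQ, ZZ, GY, EB]
Visit OQ; enqueue MI → queue [ZZ, GY, EB, MI]
Visit ZZ; enqueue EZ → queue [GY, EB, MI, EZ]
Visit GY → queue [EB, MI, EZ]
Visit EB → queue [MI, EZ]
Visit MI → queue [EZ]
Visit EZ → queue []

PE, FP, GB, PZ, NR, OQ, ZZ, GY, EB, MI, EZ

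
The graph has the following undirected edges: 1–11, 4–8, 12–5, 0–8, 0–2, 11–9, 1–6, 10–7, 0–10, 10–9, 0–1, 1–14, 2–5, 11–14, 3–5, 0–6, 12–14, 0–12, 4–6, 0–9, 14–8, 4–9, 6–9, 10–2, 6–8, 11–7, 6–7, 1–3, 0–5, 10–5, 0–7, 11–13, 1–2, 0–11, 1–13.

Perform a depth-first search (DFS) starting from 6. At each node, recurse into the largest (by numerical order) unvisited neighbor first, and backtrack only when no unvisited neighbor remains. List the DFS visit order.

6 → 9 → 11 → 14 → 12 → 5 → 10 → 7 → 0 → 8 → 4 → 2 → 1 → 13 → 3

Visit 6
6 → 9
9 → 11
11 → 14
14 → 12
12 → 5
5 → 10
10 → 7
7 → 0
0 → 8
8 → 4
0 → 2
2 → 1
1 → 13
1 → 3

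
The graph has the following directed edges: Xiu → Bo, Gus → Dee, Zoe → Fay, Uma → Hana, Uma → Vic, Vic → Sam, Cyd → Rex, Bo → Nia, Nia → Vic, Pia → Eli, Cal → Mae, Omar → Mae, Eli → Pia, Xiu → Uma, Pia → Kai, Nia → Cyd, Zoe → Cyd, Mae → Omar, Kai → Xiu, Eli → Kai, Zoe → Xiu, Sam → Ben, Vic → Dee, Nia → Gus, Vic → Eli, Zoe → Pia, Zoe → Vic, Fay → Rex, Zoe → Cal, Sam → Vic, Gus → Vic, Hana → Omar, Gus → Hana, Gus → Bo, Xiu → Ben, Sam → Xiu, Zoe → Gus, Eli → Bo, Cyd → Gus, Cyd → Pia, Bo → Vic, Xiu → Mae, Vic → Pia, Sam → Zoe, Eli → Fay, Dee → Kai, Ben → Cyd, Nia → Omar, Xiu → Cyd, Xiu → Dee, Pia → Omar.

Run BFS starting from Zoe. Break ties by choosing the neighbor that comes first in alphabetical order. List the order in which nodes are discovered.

Zoe -> Cal -> Cyd -> Fay -> Gus -> Pia -> Vic -> Xiu -> Mae -> Rex -> Bo -> Dee -> Hana -> Eli -> Kai -> Omar -> Sam -> Ben -> Uma -> Nia

Visit Zoe; enqueue Cal, Cyd, Fay, Gus, Pia, Vic, Xiu → queue [Cal, Cyd, Fay, Gus, Pia, Vic, Xiu]
Visit Cal; enqueue Mae → queue [Cyd, Fay, Gus, Pia, Vic, Xiu, Mae]
Visit Cyd; enqueue Rex → queue [Fay, Gus, Pia, Vic, Xiu, Mae, Rex]
Visit Fay → queue [Gus, Pia, Vic, Xiu, Mae, Rex]
Visit Gus; enqueue Bo, Dee, Hana → queue [Pia, Vic, Xiu, Mae, Rex, Bo, Dee, Hana]
Visit Pia; enqueue Eli, Kai, Omar → queue [Vic, Xiu, Mae, Rex, Bo, Dee, Hana, Eli, Kai, Omar]
Visit Vic; enqueue Sam → queue [Xiu, Mae, Rex, Bo, Dee, Hana, Eli, Kai, Omar, Sam]
Visit Xiu; enqueue Ben, Uma → queue [Mae, Rex, Bo, Dee, Hana, Eli, Kai, Omar, Sam, Ben, Uma]
Visit Mae → queue [Rex, Bo, Dee, Hana, Eli, Kai, Omar, Sam, Ben, Uma]
Visit Rex → queue [Bo, Dee, Hana, Eli, Kai, Omar, Sam, Ben, Uma]
Visit Bo; enqueue Nia → queue [Dee, Hana, Eli, Kai, Omar, Sam, Ben, Uma, Nia]
Visit Dee → queue [Hana, Eli, Kai, Omar, Sam, Ben, Uma, Nia]
Visit Hana → queue [Eli, Kai, Omar, Sam, Ben, Uma, Nia]
Visit Eli → queue [Kai, Omar, Sam, Ben, Uma, Nia]
Visit Kai → queue [Omar, Sam, Ben, Uma, Nia]
Visit Omar → queue [Sam, Ben, Uma, Nia]
Visit Sam → queue [Ben, Uma, Nia]
Visit Ben → queue [Uma, Nia]
Visit Uma → queue [Nia]
Visit Nia → queue []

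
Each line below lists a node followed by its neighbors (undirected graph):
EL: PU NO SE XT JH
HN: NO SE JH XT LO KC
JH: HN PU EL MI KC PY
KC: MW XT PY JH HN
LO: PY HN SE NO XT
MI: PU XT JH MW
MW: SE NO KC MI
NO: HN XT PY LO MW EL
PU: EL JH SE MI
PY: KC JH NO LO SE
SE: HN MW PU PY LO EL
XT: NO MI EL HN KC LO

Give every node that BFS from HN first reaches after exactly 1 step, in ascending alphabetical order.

Level 0: HN
Level 1: JH, KC, LO, NO, SE, XT
Level 2: EL, MI, MW, PU, PY

JH, KC, LO, NO, SE, XT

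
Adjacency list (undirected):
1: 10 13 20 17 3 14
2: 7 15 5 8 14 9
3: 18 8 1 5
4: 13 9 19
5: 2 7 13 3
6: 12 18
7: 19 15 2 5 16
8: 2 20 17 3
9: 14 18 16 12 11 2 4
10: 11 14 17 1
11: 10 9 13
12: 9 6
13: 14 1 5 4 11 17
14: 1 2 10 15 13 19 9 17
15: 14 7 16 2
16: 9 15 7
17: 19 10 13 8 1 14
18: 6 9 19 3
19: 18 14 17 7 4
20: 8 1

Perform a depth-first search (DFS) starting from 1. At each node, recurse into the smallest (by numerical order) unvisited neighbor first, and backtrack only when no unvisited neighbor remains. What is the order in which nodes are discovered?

1 -> 3 -> 5 -> 2 -> 7 -> 15 -> 14 -> 9 -> 4 -> 13 -> 11 -> 10 -> 17 -> 8 -> 20 -> 19 -> 18 -> 6 -> 12 -> 16

Visit 1
1 → 3
3 → 5
5 → 2
2 → 7
7 → 15
15 → 14
14 → 9
9 → 4
4 → 13
13 → 11
11 → 10
10 → 17
17 → 8
8 → 20
17 → 19
19 → 18
18 → 6
6 → 12
9 → 16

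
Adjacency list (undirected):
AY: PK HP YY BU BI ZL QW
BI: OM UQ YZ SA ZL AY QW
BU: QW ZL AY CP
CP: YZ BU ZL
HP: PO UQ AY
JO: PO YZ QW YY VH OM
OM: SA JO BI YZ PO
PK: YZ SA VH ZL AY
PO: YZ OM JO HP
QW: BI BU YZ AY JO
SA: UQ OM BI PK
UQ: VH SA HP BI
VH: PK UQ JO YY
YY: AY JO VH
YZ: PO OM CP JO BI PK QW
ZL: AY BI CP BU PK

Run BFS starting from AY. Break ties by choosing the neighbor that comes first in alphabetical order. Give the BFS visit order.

AY, BI, BU, HP, PK, QW, YY, ZL, OM, SA, UQ, YZ, CP, PO, VH, JO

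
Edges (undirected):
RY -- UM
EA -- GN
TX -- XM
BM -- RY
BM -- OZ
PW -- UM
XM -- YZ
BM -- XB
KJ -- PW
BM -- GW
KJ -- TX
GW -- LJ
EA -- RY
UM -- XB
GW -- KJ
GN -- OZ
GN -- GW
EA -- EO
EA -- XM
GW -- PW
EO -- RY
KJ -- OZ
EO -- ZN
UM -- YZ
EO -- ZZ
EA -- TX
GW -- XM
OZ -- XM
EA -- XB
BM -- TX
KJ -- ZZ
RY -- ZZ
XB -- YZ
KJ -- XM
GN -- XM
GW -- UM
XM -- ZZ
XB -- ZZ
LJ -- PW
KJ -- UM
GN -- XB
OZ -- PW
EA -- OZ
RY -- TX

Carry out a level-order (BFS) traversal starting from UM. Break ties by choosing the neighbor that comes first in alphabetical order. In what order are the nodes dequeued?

Visit UM; enqueue GW, KJ, PW, RY, XB, YZ → queue [GW, KJ, PW, RY, XB, YZ]
Visit GW; enqueue BM, GN, LJ, XM → queue [KJ, PW, RY, XB, YZ, BM, GN, LJ, XM]
Visit KJ; enqueue OZ, TX, ZZ → queue [PW, RY, XB, YZ, BM, GN, LJ, XM, OZ, TX, ZZ]
Visit PW → queue [RY, XB, YZ, BM, GN, LJ, XM, OZ, TX, ZZ]
Visit RY; enqueue EA, EO → queue [XB, YZ, BM, GN, LJ, XM, OZ, TX, ZZ, EA, EO]
Visit XB → queue [YZ, BM, GN, LJ, XM, OZ, TX, ZZ, EA, EO]
Visit YZ → queue [BM, GN, LJ, XM, OZ, TX, ZZ, EA, EO]
Visit BM → queue [GN, LJ, XM, OZ, TX, ZZ, EA, EO]
Visit GN → queue [LJ, XM, OZ, TX, ZZ, EA, EO]
Visit LJ → queue [XM, OZ, TX, ZZ, EA, EO]
Visit XM → queue [OZ, TX, ZZ, EA, EO]
Visit OZ → queue [TX, ZZ, EA, EO]
Visit TX → queue [ZZ, EA, EO]
Visit ZZ → queue [EA, EO]
Visit EA → queue [EO]
Visit EO; enqueue ZN → queue [ZN]
Visit ZN → queue []

UM, GW, KJ, PW, RY, XB, YZ, BM, GN, LJ, XM, OZ, TX, ZZ, EA, EO, ZN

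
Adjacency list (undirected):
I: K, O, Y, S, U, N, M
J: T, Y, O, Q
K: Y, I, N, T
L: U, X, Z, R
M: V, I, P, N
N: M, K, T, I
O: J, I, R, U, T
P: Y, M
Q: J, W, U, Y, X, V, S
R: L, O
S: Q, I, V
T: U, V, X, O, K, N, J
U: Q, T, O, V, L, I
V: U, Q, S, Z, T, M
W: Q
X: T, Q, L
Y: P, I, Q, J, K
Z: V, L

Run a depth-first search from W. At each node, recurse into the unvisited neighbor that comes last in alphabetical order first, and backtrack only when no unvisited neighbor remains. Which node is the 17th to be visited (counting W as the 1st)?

Visit W
W → Q
Q → Y
Y → P
P → M
M → V
V → Z
Z → L
L → X
X → T
T → U
U → O
O → R
O → J
O → I
I → S
I → N
N → K

Visit order: W, Q, Y, P, M, V, Z, L, X, T, U, O, R, J, I, S, N, K

N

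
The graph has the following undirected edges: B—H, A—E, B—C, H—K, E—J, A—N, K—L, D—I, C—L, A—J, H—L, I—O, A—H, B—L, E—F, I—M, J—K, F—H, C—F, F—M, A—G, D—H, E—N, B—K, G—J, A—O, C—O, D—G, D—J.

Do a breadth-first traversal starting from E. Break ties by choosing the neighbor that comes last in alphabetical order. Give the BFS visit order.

Visit E; enqueue N, J, F, A → queue [N, J, F, A]
Visit N → queue [J, F, A]
Visit J; enqueue K, G, D → queue [F, A, K, G, D]
Visit F; enqueue M, H, C → queue [A, K, G, D, M, H, C]
Visit A; enqueue O → queue [K, G, D, M, H, C, O]
Visit K; enqueue L, B → queue [G, D, M, H, C, O, L, B]
Visit G → queue [D, M, H, C, O, L, B]
Visit D; enqueue I → queue [M, H, C, O, L, B, I]
Visit M → queue [H, C, O, L, B, I]
Visit H → queue [C, O, L, B, I]
Visit C → queue [O, L, B, I]
Visit O → queue [L, B, I]
Visit L → queue [B, I]
Visit B → queue [I]
Visit I → queue []

E, N, J, F, A, K, G, D, M, H, C, O, L, B, I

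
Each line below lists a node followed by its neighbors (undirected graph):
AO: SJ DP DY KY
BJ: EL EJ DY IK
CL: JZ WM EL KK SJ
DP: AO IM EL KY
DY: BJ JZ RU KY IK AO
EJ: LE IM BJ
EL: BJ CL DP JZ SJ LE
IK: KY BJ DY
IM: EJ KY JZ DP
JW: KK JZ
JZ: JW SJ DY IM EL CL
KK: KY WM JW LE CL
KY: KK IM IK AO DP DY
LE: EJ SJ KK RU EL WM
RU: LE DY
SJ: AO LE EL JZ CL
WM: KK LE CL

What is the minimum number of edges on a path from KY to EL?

Level 0: KY
Level 1: AO, DP, DY, IK, IM, KK
Level 2: BJ, CL, EJ, EL, JW, JZ, LE, RU, SJ, WM
EL first appears at level 2.

2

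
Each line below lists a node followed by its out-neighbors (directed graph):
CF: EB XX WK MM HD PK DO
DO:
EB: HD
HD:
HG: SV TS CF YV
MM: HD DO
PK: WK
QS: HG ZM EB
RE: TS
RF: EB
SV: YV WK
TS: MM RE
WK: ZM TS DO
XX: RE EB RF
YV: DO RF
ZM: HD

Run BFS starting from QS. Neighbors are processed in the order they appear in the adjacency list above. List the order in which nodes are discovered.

QS, HG, ZM, EB, SV, TS, CF, YV, HD, WK, MM, RE, XX, PK, DO, RF

Visit QS; enqueue HG, ZM, EB → queue [HG, ZM, EB]
Visit HG; enqueue SV, TS, CF, YV → queue [ZM, EB, SV, TS, CF, YV]
Visit ZM; enqueue HD → queue [EB, SV, TS, CF, YV, HD]
Visit EB → queue [SV, TS, CF, YV, HD]
Visit SV; enqueue WK → queue [TS, CF, YV, HD, WK]
Visit TS; enqueue MM, RE → queue [CF, YV, HD, WK, MM, RE]
Visit CF; enqueue XX, PK, DO → queue [YV, HD, WK, MM, RE, XX, PK, DO]
Visit YV; enqueue RF → queue [HD, WK, MM, RE, XX, PK, DO, RF]
Visit HD → queue [WK, MM, RE, XX, PK, DO, RF]
Visit WK → queue [MM, RE, XX, PK, DO, RF]
Visit MM → queue [RE, XX, PK, DO, RF]
Visit RE → queue [XX, PK, DO, RF]
Visit XX → queue [PK, DO, RF]
Visit PK → queue [DO, RF]
Visit DO → queue [RF]
Visit RF → queue []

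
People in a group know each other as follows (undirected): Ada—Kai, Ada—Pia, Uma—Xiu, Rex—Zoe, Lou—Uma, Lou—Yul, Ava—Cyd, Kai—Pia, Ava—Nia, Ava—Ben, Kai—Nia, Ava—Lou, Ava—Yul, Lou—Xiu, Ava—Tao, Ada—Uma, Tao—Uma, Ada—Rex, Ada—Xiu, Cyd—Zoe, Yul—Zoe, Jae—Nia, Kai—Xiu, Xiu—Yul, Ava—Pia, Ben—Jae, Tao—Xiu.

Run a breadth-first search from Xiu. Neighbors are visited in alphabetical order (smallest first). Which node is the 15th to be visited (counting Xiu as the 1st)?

Cyd

Visit Xiu; enqueue Ada, Kai, Lou, Tao, Uma, Yul → queue [Ada, Kai, Lou, Tao, Uma, Yul]
Visit Ada; enqueue Pia, Rex → queue [Kai, Lou, Tao, Uma, Yul, Pia, Rex]
Visit Kai; enqueue Nia → queue [Lou, Tao, Uma, Yul, Pia, Rex, Nia]
Visit Lou; enqueue Ava → queue [Tao, Uma, Yul, Pia, Rex, Nia, Ava]
Visit Tao → queue [Uma, Yul, Pia, Rex, Nia, Ava]
Visit Uma → queue [Yul, Pia, Rex, Nia, Ava]
Visit Yul; enqueue Zoe → queue [Pia, Rex, Nia, Ava, Zoe]
Visit Pia → queue [Rex, Nia, Ava, Zoe]
Visit Rex → queue [Nia, Ava, Zoe]
Visit Nia; enqueue Jae → queue [Ava, Zoe, Jae]
Visit Ava; enqueue Ben, Cyd → queue [Zoe, Jae, Ben, Cyd]
Visit Zoe → queue [Jae, Ben, Cyd]
Visit Jae → queue [Ben, Cyd]
Visit Ben → queue [Cyd]
Visit Cyd → queue []

Visit order: Xiu, Ada, Kai, Lou, Tao, Uma, Yul, Pia, Rex, Nia, Ava, Zoe, Jae, Ben, Cyd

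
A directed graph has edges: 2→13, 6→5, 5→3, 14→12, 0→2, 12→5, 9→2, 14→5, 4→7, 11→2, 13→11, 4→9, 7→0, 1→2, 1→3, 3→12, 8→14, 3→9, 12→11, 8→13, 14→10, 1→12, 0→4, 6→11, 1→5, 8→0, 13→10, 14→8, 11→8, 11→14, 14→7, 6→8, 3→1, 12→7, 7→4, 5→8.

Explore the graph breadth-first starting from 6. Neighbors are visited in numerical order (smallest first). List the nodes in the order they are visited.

6, 5, 8, 11, 3, 0, 13, 14, 2, 1, 9, 12, 4, 10, 7

Visit 6; enqueue 5, 8, 11 → queue [5, 8, 11]
Visit 5; enqueue 3 → queue [8, 11, 3]
Visit 8; enqueue 0, 13, 14 → queue [11, 3, 0, 13, 14]
Visit 11; enqueue 2 → queue [3, 0, 13, 14, 2]
Visit 3; enqueue 1, 9, 12 → queue [0, 13, 14, 2, 1, 9, 12]
Visit 0; enqueue 4 → queue [13, 14, 2, 1, 9, 12, 4]
Visit 13; enqueue 10 → queue [14, 2, 1, 9, 12, 4, 10]
Visit 14; enqueue 7 → queue [2, 1, 9, 12, 4, 10, 7]
Visit 2 → queue [1, 9, 12, 4, 10, 7]
Visit 1 → queue [9, 12, 4, 10, 7]
Visit 9 → queue [12, 4, 10, 7]
Visit 12 → queue [4, 10, 7]
Visit 4 → queue [10, 7]
Visit 10 → queue [7]
Visit 7 → queue []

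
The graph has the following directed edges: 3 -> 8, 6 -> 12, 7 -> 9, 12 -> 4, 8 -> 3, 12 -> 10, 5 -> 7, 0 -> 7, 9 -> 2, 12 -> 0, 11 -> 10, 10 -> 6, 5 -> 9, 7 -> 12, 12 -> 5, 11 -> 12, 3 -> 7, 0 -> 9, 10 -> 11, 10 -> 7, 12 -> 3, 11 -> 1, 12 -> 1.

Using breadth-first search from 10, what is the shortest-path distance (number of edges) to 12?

2

Level 0: 10
Level 1: 6, 7, 11
Level 2: 1, 9, 12
Level 3: 0, 2, 3, 4, 5
Level 4: 8
12 first appears at level 2.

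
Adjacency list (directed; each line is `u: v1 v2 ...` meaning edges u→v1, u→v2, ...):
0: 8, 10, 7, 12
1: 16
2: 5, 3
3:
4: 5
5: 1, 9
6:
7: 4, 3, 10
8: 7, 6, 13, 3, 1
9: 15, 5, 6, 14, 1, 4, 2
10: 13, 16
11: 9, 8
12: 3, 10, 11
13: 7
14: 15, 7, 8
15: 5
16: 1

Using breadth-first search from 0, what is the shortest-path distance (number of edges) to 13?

2

Level 0: 0
Level 1: 7, 8, 10, 12
Level 2: 1, 3, 4, 6, 11, 13, 16
Level 3: 5, 9
Level 4: 2, 14, 15
13 first appears at level 2.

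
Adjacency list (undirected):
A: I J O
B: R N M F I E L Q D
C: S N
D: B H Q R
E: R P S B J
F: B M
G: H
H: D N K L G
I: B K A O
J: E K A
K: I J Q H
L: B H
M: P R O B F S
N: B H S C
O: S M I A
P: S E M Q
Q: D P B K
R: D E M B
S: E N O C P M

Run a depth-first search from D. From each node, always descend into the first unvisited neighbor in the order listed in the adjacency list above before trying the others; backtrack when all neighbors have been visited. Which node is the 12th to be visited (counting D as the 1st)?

Visit D
D → B
B → R
R → E
E → P
P → S
S → N
N → H
H → K
K → I
I → A
A → J
A → O
O → M
M → F
K → Q
H → L
H → G
N → C

Visit order: D, B, R, E, P, S, N, H, K, I, A, J, O, M, F, Q, L, G, C

J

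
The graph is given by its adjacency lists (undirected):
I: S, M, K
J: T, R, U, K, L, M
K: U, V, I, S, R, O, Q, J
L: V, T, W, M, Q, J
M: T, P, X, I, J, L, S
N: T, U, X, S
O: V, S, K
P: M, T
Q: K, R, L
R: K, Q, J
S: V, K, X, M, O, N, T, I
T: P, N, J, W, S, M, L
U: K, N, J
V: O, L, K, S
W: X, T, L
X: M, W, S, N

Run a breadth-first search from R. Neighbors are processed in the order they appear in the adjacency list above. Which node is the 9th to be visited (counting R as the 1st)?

O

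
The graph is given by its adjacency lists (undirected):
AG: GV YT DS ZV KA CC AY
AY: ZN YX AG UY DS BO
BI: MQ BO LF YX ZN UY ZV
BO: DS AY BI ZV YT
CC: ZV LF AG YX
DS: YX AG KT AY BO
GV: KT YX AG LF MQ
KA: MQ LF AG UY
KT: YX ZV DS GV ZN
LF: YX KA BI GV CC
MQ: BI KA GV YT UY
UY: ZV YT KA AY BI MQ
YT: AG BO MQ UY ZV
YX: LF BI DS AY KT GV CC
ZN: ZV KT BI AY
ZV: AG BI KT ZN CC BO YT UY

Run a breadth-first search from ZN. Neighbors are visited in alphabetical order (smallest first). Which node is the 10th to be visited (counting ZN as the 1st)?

Visit ZN; enqueue AY, BI, KT, ZV → queue [AY, BI, KT, ZV]
Visit AY; enqueue AG, BO, DS, UY, YX → queue [BI, KT, ZV, AG, BO, DS, UY, YX]
Visit BI; enqueue LF, MQ → queue [KT, ZV, AG, BO, DS, UY, YX, LF, MQ]
Visit KT; enqueue GV → queue [ZV, AG, BO, DS, UY, YX, LF, MQ, GV]
Visit ZV; enqueue CC, YT → queue [AG, BO, DS, UY, YX, LF, MQ, GV, CC, YT]
Visit AG; enqueue KA → queue [BO, DS, UY, YX, LF, MQ, GV, CC, YT, KA]
Visit BO → queue [DS, UY, YX, LF, MQ, GV, CC, YT, KA]
Visit DS → queue [UY, YX, LF, MQ, GV, CC, YT, KA]
Visit UY → queue [YX, LF, MQ, GV, CC, YT, KA]
Visit YX → queue [LF, MQ, GV, CC, YT, KA]
Visit LF → queue [MQ, GV, CC, YT, KA]
Visit MQ → queue [GV, CC, YT, KA]
Visit GV → queue [CC, YT, KA]
Visit CC → queue [YT, KA]
Visit YT → queue [KA]
Visit KA → queue []

Visit order: ZN, AY, BI, KT, ZV, AG, BO, DS, UY, YX, LF, MQ, GV, CC, YT, KA

YX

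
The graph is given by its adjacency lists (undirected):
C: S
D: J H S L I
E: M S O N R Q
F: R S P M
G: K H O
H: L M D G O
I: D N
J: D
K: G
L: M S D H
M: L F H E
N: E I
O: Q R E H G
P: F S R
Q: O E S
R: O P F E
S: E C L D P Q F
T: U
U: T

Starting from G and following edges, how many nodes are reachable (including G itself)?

17

BFS from G visits: G, K, H, O, L, M, D, Q, R, E, S, F, J, I, P, N, C
Reachable nodes: 17 of 19 total.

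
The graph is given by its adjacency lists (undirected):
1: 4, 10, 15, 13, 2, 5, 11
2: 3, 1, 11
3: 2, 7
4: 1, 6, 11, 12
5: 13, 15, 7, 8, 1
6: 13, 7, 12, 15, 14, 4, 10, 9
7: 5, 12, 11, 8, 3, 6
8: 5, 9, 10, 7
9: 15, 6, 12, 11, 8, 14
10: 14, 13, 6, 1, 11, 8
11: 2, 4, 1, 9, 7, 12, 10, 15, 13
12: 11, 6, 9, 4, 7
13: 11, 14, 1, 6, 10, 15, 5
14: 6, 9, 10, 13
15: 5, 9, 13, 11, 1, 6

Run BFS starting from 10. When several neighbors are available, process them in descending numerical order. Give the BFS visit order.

10, 14, 13, 11, 8, 6, 1, 9, 15, 5, 12, 7, 4, 2, 3

Visit 10; enqueue 14, 13, 11, 8, 6, 1 → queue [14, 13, 11, 8, 6, 1]
Visit 14; enqueue 9 → queue [13, 11, 8, 6, 1, 9]
Visit 13; enqueue 15, 5 → queue [11, 8, 6, 1, 9, 15, 5]
Visit 11; enqueue 12, 7, 4, 2 → queue [8, 6, 1, 9, 15, 5, 12, 7, 4, 2]
Visit 8 → queue [6, 1, 9, 15, 5, 12, 7, 4, 2]
Visit 6 → queue [1, 9, 15, 5, 12, 7, 4, 2]
Visit 1 → queue [9, 15, 5, 12, 7, 4, 2]
Visit 9 → queue [15, 5, 12, 7, 4, 2]
Visit 15 → queue [5, 12, 7, 4, 2]
Visit 5 → queue [12, 7, 4, 2]
Visit 12 → queue [7, 4, 2]
Visit 7; enqueue 3 → queue [4, 2, 3]
Visit 4 → queue [2, 3]
Visit 2 → queue [3]
Visit 3 → queue []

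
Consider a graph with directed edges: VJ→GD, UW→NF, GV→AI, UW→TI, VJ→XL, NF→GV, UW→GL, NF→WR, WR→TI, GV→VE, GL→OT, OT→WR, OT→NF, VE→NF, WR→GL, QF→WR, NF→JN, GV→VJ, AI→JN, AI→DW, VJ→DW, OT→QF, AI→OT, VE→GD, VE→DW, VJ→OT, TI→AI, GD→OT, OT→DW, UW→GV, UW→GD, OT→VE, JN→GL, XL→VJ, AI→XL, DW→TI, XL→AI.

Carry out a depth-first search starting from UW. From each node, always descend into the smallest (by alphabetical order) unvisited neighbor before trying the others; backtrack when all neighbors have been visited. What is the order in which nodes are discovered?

UW GD OT DW TI AI JN GL XL VJ NF GV VE WR QF

Visit UW
UW → GD
GD → OT
OT → DW
DW → TI
TI → AI
AI → JN
JN → GL
AI → XL
XL → VJ
OT → NF
NF → GV
GV → VE
NF → WR
OT → QF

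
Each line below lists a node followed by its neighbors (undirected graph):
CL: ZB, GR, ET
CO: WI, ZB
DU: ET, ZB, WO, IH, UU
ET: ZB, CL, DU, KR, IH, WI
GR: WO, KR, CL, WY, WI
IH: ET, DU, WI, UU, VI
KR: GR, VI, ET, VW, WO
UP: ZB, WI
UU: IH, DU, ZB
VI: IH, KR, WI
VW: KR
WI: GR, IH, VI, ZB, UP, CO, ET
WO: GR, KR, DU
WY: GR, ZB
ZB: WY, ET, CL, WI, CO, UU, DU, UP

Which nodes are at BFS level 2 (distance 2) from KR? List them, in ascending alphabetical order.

CL, DU, IH, WI, WY, ZB

Level 0: KR
Level 1: ET, GR, VI, VW, WO
Level 2: CL, DU, IH, WI, WY, ZB
Level 3: CO, UP, UU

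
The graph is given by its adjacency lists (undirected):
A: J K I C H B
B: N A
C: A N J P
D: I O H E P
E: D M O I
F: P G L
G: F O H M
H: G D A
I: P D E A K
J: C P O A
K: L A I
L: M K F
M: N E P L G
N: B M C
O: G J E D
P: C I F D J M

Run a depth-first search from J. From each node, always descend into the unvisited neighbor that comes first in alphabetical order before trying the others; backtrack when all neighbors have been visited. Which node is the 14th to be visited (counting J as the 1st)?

H

Visit J
J → A
A → B
B → N
N → C
C → P
P → D
D → E
E → I
I → K
K → L
L → F
F → G
G → H
G → M
G → O

Visit order: J, A, B, N, C, P, D, E, I, K, L, F, G, H, M, O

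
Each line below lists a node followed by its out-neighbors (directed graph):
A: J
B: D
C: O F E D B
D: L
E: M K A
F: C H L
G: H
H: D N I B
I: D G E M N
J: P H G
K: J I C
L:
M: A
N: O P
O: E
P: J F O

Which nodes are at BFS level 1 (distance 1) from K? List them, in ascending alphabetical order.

C, I, J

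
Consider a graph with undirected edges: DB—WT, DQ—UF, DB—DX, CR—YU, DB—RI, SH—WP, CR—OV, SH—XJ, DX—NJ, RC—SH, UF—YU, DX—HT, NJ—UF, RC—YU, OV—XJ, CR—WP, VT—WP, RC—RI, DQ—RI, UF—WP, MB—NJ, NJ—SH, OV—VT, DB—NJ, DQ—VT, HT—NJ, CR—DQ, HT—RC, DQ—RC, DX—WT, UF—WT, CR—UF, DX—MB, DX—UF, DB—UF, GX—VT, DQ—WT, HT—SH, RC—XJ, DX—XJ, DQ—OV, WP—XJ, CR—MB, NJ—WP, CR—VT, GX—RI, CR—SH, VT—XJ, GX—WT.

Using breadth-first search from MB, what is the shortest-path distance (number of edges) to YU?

Level 0: MB
Level 1: CR, DX, NJ
Level 2: DB, DQ, HT, OV, SH, UF, VT, WP, WT, XJ, YU
Level 3: GX, RC, RI
YU first appears at level 2.

2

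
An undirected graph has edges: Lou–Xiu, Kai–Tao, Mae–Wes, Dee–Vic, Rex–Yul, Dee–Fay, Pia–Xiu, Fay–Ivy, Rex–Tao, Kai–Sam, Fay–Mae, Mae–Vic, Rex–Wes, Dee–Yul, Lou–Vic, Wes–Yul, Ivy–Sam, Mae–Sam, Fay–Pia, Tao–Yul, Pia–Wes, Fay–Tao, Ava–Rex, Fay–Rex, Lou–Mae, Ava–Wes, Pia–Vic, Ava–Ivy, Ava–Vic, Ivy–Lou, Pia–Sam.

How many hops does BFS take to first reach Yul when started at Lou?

3

Level 0: Lou
Level 1: Ivy, Mae, Vic, Xiu
Level 2: Ava, Dee, Fay, Pia, Sam, Wes
Level 3: Kai, Rex, Tao, Yul
Yul first appears at level 3.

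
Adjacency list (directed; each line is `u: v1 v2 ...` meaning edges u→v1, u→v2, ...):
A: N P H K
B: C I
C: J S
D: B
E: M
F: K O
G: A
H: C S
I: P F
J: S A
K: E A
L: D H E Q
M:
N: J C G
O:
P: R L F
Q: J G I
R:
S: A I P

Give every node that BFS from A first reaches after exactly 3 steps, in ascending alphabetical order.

Level 0: A
Level 1: H, K, N, P
Level 2: C, E, F, G, J, L, R, S
Level 3: D, I, M, O, Q
Level 4: B

D, I, M, O, Q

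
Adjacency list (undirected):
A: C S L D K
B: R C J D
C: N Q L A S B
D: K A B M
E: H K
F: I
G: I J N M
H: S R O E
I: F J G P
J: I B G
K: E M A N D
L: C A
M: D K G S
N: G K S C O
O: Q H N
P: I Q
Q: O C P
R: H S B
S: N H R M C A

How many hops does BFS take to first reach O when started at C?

2

Level 0: C
Level 1: A, B, L, N, Q, S
Level 2: D, G, H, J, K, M, O, P, R
Level 3: E, I
Level 4: F
O first appears at level 2.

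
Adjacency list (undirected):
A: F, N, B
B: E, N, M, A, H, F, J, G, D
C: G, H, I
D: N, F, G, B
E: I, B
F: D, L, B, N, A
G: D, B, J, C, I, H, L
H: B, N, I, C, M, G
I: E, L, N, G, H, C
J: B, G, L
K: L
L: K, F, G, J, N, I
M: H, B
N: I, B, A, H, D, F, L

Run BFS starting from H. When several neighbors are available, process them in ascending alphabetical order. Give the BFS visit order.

H B C G I M N A D E F J L K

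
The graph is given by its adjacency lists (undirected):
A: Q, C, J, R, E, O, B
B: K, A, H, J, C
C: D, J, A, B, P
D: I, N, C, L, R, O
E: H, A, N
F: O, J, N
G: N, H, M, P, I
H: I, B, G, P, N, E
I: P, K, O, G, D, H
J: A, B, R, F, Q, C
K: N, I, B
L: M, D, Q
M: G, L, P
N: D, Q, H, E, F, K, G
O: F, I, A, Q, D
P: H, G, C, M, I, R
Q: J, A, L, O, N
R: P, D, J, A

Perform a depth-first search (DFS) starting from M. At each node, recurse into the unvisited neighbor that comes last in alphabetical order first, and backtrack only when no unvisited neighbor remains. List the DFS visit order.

M, P, R, J, Q, O, I, K, N, H, G, E, A, C, D, L, B, F

Visit M
M → P
P → R
R → J
J → Q
Q → O
O → I
I → K
K → N
N → H
H → G
H → E
E → A
A → C
C → D
D → L
C → B
N → F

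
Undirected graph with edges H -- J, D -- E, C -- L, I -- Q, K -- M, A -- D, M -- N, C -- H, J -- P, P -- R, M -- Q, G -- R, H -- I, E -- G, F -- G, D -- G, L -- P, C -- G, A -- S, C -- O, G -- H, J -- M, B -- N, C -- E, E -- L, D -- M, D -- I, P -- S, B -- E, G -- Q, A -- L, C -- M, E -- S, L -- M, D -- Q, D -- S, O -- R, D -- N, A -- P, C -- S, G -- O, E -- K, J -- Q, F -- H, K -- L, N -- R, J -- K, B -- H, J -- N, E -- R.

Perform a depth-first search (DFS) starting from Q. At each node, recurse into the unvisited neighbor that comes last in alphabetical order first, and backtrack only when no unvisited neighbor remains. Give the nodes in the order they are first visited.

Q -> M -> N -> R -> P -> S -> E -> L -> K -> J -> H -> I -> D -> G -> O -> C -> F -> A -> B

Visit Q
Q → M
M → N
N → R
R → P
P → S
S → E
E → L
L → K
K → J
J → H
H → I
I → D
D → G
G → O
O → C
G → F
D → A
H → B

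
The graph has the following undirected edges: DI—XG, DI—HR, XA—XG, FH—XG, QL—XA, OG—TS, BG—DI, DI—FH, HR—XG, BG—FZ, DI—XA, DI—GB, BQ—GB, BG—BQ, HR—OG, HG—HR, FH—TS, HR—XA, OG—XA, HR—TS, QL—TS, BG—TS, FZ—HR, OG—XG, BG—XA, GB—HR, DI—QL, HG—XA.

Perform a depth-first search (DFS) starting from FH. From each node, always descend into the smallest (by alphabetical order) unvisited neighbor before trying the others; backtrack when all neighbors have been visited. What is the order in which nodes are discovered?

FH -> DI -> BG -> BQ -> GB -> HR -> FZ -> HG -> XA -> OG -> TS -> QL -> XG

Visit FH
FH → DI
DI → BG
BG → BQ
BQ → GB
GB → HR
HR → FZ
HR → HG
HG → XA
XA → OG
OG → TS
TS → QL
OG → XG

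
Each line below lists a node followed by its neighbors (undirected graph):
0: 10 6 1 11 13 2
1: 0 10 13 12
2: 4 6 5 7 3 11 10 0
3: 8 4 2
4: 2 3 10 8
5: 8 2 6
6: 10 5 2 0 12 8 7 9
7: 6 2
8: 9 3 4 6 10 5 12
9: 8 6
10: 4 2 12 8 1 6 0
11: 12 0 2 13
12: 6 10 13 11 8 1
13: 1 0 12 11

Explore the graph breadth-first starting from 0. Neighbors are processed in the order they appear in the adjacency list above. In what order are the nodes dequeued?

0, 10, 6, 1, 11, 13, 2, 4, 12, 8, 5, 7, 9, 3

Visit 0; enqueue 10, 6, 1, 11, 13, 2 → queue [10, 6, 1, 11, 13, 2]
Visit 10; enqueue 4, 12, 8 → queue [6, 1, 11, 13, 2, 4, 12, 8]
Visit 6; enqueue 5, 7, 9 → queue [1, 11, 13, 2, 4, 12, 8, 5, 7, 9]
Visit 1 → queue [11, 13, 2, 4, 12, 8, 5, 7, 9]
Visit 11 → queue [13, 2, 4, 12, 8, 5, 7, 9]
Visit 13 → queue [2, 4, 12, 8, 5, 7, 9]
Visit 2; enqueue 3 → queue [4, 12, 8, 5, 7, 9, 3]
Visit 4 → queue [12, 8, 5, 7, 9, 3]
Visit 12 → queue [8, 5, 7, 9, 3]
Visit 8 → queue [5, 7, 9, 3]
Visit 5 → queue [7, 9, 3]
Visit 7 → queue [9, 3]
Visit 9 → queue [3]
Visit 3 → queue []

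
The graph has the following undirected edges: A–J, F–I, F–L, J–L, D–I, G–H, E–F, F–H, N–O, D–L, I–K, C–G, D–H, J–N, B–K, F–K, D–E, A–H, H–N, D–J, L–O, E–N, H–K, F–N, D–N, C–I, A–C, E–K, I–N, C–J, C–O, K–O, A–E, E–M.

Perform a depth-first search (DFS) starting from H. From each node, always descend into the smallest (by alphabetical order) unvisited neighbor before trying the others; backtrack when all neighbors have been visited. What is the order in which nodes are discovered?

Visit H
H → A
A → C
C → G
C → I
I → D
D → E
E → F
F → K
K → B
K → O
O → L
L → J
J → N
E → M

H → A → C → G → I → D → E → F → K → B → O → L → J → N → M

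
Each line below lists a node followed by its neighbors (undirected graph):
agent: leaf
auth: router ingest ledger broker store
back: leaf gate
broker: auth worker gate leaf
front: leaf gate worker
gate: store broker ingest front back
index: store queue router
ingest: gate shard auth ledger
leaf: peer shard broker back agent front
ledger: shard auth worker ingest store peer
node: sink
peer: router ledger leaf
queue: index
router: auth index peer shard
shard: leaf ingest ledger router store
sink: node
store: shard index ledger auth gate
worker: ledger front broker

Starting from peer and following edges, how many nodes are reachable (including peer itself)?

BFS from peer visits: peer, router, ledger, leaf, auth, index, shard, worker, ingest, store, broker, back, agent, front, queue, gate
Reachable nodes: 16 of 18 total.

16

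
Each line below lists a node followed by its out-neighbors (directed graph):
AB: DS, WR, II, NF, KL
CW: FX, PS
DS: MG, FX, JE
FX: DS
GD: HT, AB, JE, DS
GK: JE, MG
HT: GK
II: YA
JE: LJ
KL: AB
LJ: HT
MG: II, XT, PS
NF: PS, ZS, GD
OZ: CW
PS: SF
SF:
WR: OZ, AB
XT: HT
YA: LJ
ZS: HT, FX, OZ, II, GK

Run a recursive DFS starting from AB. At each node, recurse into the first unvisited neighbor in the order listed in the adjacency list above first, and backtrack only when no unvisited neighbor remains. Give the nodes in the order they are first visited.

AB → DS → MG → II → YA → LJ → HT → GK → JE → XT → PS → SF → FX → WR → OZ → CW → NF → ZS → GD → KL

Visit AB
AB → DS
DS → MG
MG → II
II → YA
YA → LJ
LJ → HT
HT → GK
GK → JE
MG → XT
MG → PS
PS → SF
DS → FX
AB → WR
WR → OZ
OZ → CW
AB → NF
NF → ZS
NF → GD
AB → KL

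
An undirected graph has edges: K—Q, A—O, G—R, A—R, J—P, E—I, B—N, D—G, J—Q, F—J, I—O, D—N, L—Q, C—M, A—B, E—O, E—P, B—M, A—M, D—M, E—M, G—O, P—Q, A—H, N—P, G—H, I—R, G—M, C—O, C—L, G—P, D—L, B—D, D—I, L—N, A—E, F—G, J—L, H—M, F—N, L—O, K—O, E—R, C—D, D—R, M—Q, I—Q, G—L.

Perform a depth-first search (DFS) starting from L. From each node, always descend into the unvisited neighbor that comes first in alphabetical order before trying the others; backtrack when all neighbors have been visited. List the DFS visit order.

L, C, D, B, A, E, I, O, G, F, J, P, N, Q, K, M, H, R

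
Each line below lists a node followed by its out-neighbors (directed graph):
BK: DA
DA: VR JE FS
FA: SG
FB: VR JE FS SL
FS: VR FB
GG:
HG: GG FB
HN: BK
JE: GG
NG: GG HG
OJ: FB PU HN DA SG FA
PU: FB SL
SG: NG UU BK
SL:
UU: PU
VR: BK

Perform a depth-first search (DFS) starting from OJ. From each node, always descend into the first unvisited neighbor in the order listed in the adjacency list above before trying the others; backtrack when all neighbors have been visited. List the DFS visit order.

Visit OJ
OJ → FB
FB → VR
VR → BK
BK → DA
DA → JE
JE → GG
DA → FS
FB → SL
OJ → PU
OJ → HN
OJ → SG
SG → NG
NG → HG
SG → UU
OJ → FA

OJ, FB, VR, BK, DA, JE, GG, FS, SL, PU, HN, SG, NG, HG, UU, FA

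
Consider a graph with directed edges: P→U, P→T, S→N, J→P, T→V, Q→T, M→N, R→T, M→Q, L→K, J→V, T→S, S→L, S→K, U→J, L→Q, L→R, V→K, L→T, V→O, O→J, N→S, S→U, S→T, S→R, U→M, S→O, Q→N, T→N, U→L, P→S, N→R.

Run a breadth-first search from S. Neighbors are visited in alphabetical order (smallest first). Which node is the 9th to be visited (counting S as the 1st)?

Visit S; enqueue K, L, N, O, R, T, U → queue [K, L, N, O, R, T, U]
Visit K → queue [L, N, O, R, T, U]
Visit L; enqueue Q → queue [N, O, R, T, U, Q]
Visit N → queue [O, R, T, U, Q]
Visit O; enqueue J → queue [R, T, U, Q, J]
Visit R → queue [T, U, Q, J]
Visit T; enqueue V → queue [U, Q, J, V]
Visit U; enqueue M → queue [Q, J, V, M]
Visit Q → queue [J, V, M]
Visit J; enqueue P → queue [V, M, P]
Visit V → queue [M, P]
Visit M → queue [P]
Visit P → queue []

Visit order: S, K, L, N, O, R, T, U, Q, J, V, M, P

Q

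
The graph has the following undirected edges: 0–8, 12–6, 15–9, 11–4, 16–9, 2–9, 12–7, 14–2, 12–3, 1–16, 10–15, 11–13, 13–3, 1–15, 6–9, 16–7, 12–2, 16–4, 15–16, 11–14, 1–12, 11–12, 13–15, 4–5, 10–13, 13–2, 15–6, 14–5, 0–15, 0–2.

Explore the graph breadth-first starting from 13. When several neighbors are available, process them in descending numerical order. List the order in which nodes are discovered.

13 → 15 → 11 → 10 → 3 → 2 → 16 → 9 → 6 → 1 → 0 → 14 → 12 → 4 → 7 → 8 → 5

Visit 13; enqueue 15, 11, 10, 3, 2 → queue [15, 11, 10, 3, 2]
Visit 15; enqueue 16, 9, 6, 1, 0 → queue [11, 10, 3, 2, 16, 9, 6, 1, 0]
Visit 11; enqueue 14, 12, 4 → queue [10, 3, 2, 16, 9, 6, 1, 0, 14, 12, 4]
Visit 10 → queue [3, 2, 16, 9, 6, 1, 0, 14, 12, 4]
Visit 3 → queue [2, 16, 9, 6, 1, 0, 14, 12, 4]
Visit 2 → queue [16, 9, 6, 1, 0, 14, 12, 4]
Visit 16; enqueue 7 → queue [9, 6, 1, 0, 14, 12, 4, 7]
Visit 9 → queue [6, 1, 0, 14, 12, 4, 7]
Visit 6 → queue [1, 0, 14, 12, 4, 7]
Visit 1 → queue [0, 14, 12, 4, 7]
Visit 0; enqueue 8 → queue [14, 12, 4, 7, 8]
Visit 14; enqueue 5 → queue [12, 4, 7, 8, 5]
Visit 12 → queue [4, 7, 8, 5]
Visit 4 → queue [7, 8, 5]
Visit 7 → queue [8, 5]
Visit 8 → queue [5]
Visit 5 → queue []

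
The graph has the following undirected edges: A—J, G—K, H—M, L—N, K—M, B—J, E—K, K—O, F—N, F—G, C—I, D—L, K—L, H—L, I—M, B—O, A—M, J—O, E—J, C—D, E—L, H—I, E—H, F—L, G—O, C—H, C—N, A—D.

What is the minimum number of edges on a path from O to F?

Level 0: O
Level 1: B, G, J, K
Level 2: A, E, F, L, M
Level 3: D, H, I, N
Level 4: C
F first appears at level 2.

2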